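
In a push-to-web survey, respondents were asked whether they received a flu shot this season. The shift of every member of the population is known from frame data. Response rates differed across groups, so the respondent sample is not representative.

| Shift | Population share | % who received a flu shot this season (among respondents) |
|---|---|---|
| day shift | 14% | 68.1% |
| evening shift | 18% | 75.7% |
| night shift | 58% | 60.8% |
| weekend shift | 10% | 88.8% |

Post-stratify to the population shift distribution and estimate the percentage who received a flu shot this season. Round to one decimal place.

Weight each group's respondent value by its population share:
  day shift: 0.14 × 68.1 = 9.534
  evening shift: 0.18 × 75.7 = 13.626
  night shift: 0.58 × 60.8 = 35.264
  weekend shift: 0.1 × 88.8 = 8.88
Post-stratified estimate = 67.304 → 67.3%.

67.3%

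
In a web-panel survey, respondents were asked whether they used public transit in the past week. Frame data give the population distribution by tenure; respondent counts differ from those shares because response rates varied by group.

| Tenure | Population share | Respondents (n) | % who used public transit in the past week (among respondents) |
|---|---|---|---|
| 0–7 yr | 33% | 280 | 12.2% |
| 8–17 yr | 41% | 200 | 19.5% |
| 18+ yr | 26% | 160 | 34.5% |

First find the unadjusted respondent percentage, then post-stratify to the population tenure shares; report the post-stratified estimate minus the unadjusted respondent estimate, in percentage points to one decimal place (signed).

+0.9 percentage points

Unadjusted (pooled respondent) estimate weights by respondent counts:
  (280/640)×12.2 + (200/640)×19.5 + (160/640)×34.5 = 20.0562%
Post-stratifying to population shares instead:
  0.33×12.2 + 0.41×19.5 + 0.26×34.5 = 20.991%
Difference = 20.991 − 20.0562 = 0.9348 pp.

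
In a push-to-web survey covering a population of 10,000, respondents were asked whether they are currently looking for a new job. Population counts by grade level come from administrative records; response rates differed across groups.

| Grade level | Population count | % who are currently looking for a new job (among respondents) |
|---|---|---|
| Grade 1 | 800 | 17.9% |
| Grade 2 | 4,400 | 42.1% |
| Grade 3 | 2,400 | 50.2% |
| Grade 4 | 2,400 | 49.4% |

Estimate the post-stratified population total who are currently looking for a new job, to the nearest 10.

4,390

Estimated count per cell = population count × respondent percentage:
  Grade 1: 800 × 17.9% = 143.2
  Grade 2: 4,400 × 42.1% = 1852.4
  Grade 3: 2,400 × 50.2% = 1204.8
  Grade 4: 2,400 × 49.4% = 1185.6
Estimated total = 4386 → 4,390.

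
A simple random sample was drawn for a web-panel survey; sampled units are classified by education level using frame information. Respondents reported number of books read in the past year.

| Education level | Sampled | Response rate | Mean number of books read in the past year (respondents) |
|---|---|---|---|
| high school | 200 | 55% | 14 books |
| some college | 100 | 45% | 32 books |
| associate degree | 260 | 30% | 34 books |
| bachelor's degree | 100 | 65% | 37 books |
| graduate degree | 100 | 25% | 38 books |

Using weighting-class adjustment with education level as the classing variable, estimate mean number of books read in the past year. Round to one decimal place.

29.4

Weighting each respondent by the inverse class response rate inflates each class back to its sampled size, so the class weight is n_sampled:
  high school: 200 × 14 = 2800
  some college: 100 × 32 = 3200
  associate degree: 260 × 34 = 8840
  bachelor's degree: 100 × 37 = 3700
  graduate degree: 100 × 38 = 3800
Adjusted estimate = 22,340 / 760 = 29.3947 → 29.4.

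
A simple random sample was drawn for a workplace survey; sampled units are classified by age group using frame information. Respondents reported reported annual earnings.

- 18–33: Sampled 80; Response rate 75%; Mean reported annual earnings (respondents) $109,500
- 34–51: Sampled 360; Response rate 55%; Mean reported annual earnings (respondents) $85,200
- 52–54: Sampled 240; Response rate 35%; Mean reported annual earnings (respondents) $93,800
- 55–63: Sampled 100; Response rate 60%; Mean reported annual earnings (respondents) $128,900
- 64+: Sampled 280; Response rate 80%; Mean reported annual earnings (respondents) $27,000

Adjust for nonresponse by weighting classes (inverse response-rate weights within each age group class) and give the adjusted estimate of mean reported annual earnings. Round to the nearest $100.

Weighting each respondent by the inverse class response rate inflates each class back to its sampled size, so the class weight is n_sampled:
  18–33: 80 × 109,500 = 8,760,000
  34–51: 360 × 85,200 = 30,672,000
  52–54: 240 × 93,800 = 22,512,000
  55–63: 100 × 128,900 = 12,890,000
  64+: 280 × 27,000 = 7,560,000
Adjusted estimate = 82,394,000 / 1,060 = 77730.2 → $77,700.

$77,700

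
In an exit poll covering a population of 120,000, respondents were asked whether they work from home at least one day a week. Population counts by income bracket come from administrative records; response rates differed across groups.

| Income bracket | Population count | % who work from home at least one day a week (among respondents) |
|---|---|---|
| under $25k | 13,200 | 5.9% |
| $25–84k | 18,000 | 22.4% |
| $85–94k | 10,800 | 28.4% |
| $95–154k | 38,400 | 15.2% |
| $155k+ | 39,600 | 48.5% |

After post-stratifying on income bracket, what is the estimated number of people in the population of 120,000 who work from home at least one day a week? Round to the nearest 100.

Apply each group's respondent rate to its population count:
  under $25k: 13,200 × 5.9% = 778.8
  $25–84k: 18,000 × 22.4% = 4032
  $85–94k: 10,800 × 28.4% = 3067.2
  $95–154k: 38,400 × 15.2% = 5836.8
  $155k+: 39,600 × 48.5% = 19,206
Estimated total = 32920.8 → 32,900.

32,900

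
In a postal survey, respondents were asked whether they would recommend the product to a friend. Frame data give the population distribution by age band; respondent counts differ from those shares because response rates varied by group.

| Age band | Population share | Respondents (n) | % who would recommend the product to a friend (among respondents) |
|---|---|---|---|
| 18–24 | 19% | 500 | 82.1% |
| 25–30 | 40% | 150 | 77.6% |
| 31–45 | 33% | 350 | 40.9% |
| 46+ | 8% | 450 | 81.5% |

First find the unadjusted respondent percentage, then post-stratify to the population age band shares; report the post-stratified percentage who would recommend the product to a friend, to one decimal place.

66.7%

Naive respondent-only estimate (weights = respondent counts):
  (500/1450)×82.1 + (150/1450)×77.6 + (350/1450)×40.9 + (450/1450)×81.5 = 71.5034%
Post-stratified estimate weights by population shares:
  0.19×82.1 + 0.4×77.6 + 0.33×40.9 + 0.08×81.5 = 66.656%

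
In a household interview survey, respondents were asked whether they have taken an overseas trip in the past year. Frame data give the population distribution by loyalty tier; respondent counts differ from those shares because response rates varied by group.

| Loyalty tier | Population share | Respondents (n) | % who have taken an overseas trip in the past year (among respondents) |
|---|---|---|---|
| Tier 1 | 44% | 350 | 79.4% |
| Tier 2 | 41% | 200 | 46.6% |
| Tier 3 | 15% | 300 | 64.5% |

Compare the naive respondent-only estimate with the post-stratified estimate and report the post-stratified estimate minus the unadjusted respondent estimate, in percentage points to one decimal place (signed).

-2.7 percentage points

Unadjusted (pooled respondent) estimate weights by respondent counts:
  (350/850)×79.4 + (200/850)×46.6 + (300/850)×64.5 = 66.4235%
Reweighting by population loyalty tier shares:
  0.44×79.4 + 0.41×46.6 + 0.15×64.5 = 63.717%
Difference = 63.717 − 66.4235 = -2.7065 pp.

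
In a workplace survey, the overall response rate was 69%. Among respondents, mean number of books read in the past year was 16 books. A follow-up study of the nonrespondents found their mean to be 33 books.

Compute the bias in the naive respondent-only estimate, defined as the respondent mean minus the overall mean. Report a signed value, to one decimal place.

-5.3

Nonresponse fraction = 1 − 0.69 = 0.31.
Bias = (nonresponse fraction) × (respondent mean − nonrespondent mean)
     = 0.31 × (16 − 33) = 0.31 × -17 = -5.27.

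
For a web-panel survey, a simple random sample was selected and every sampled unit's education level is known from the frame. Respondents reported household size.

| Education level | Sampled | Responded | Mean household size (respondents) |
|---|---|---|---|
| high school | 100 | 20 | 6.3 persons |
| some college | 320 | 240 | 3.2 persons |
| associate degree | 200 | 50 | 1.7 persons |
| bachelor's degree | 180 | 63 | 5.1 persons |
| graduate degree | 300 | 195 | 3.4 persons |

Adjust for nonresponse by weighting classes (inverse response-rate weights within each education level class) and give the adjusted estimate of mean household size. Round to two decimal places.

3.57

Response rates by class: high school 20/100 = 20%, some college 240/320 = 75%, associate degree 50/200 = 25%, bachelor's degree 63/180 = 35%, graduate degree 195/300 = 65%.
Weighting each respondent by the inverse class response rate inflates each class back to its sampled size, so the class weight is n_sampled:
  high school: 100 × 6.3 = 630
  some college: 320 × 3.2 = 1024
  associate degree: 200 × 1.7 = 340
  bachelor's degree: 180 × 5.1 = 918
  graduate degree: 300 × 3.4 = 1020
Adjusted estimate = 3932 / 1,100 = 3.57455 → 3.57.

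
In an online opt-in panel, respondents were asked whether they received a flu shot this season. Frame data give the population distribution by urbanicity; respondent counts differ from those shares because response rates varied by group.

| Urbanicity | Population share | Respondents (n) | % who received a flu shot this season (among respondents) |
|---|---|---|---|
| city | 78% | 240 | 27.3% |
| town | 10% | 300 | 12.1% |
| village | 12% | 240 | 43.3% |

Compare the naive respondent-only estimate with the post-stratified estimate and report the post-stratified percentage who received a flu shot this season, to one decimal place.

Without adjustment, the pooled respondent share is:
  (240/780)×27.3 + (300/780)×12.1 + (240/780)×43.3 = 26.3769%
Post-stratifying to population shares instead:
  0.78×27.3 + 0.1×12.1 + 0.12×43.3 = 27.7%

27.7%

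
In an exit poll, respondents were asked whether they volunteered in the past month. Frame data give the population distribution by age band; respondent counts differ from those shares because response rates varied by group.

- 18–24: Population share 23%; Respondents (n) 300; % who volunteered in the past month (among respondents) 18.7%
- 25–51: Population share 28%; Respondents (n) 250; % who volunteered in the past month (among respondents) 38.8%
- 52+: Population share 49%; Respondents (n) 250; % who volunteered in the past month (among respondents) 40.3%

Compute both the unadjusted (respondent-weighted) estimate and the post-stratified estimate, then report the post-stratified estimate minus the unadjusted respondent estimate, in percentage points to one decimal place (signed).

Naive respondent-only estimate (weights = respondent counts):
  (300/800)×18.7 + (250/800)×38.8 + (250/800)×40.3 = 31.7312%
Post-stratified estimate weights by population shares:
  0.23×18.7 + 0.28×38.8 + 0.49×40.3 = 34.912%
Difference = 34.912 − 31.7312 = 3.1807 pp.

+3.2 percentage points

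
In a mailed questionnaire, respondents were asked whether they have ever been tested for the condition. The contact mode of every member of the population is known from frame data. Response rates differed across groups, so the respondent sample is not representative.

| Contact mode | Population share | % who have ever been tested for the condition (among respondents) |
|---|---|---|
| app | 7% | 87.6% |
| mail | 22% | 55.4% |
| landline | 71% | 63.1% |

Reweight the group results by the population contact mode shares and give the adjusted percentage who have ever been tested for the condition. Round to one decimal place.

Post-stratification weights by population share, not respondent share:
  app: 0.07 × 87.6 = 6.132
  mail: 0.22 × 55.4 = 12.188
  landline: 0.71 × 63.1 = 44.801
Post-stratified estimate = 63.121 → 63.1%.

63.1%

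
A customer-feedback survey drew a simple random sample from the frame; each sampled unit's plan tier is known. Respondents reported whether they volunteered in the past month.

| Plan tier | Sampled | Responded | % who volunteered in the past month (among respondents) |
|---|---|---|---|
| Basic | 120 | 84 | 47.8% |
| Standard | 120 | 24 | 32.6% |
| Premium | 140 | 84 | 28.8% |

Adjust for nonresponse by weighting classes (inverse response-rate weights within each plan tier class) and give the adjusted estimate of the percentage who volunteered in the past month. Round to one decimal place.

36.0%

Class response rates: Basic 84/120 = 70%, Standard 24/120 = 20%, Premium 84/140 = 60%.
Each respondent's weight = sampled/responded in their class; summing within a class gives n_sampled, so:
  Basic: 120 × 47.8 = 5736
  Standard: 120 × 32.6 = 3912
  Premium: 140 × 28.8 = 4032
Adjusted estimate = 13,680 / 380 = 36 → 36.0%.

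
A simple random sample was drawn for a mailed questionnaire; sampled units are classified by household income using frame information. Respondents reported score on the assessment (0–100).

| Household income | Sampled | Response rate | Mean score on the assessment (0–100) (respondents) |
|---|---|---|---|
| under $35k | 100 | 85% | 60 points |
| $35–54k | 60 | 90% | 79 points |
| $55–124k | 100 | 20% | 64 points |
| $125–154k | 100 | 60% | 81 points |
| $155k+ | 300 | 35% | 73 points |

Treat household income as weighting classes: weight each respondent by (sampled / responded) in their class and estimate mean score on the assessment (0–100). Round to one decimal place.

Each respondent's weight = sampled/responded in their class; summing within a class gives n_sampled, so:
  under $35k: 100 × 60 = 6000
  $35–54k: 60 × 79 = 4740
  $55–124k: 100 × 64 = 6400
  $125–154k: 100 × 81 = 8100
  $155k+: 300 × 73 = 21,900
Adjusted estimate = 47,140 / 660 = 71.4242 → 71.4.

71.4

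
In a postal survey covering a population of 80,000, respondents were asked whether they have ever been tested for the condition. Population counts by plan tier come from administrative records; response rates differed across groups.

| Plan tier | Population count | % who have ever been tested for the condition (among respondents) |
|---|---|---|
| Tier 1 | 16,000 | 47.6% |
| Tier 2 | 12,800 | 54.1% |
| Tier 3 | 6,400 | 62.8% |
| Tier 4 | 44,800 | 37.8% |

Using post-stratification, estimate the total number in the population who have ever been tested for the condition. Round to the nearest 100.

Apply each group's respondent rate to its population count:
  Tier 1: 16,000 × 47.6% = 7616
  Tier 2: 12,800 × 54.1% = 6924.8
  Tier 3: 6,400 × 62.8% = 4019.2
  Tier 4: 44,800 × 37.8% = 16934.4
Estimated total = 35494.4 → 35,500.

35,500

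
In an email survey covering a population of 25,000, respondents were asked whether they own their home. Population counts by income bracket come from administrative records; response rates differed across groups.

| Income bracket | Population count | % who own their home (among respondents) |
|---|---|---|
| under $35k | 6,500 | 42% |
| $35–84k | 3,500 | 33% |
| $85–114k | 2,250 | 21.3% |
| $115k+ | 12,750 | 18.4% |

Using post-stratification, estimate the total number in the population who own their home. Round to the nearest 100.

Estimated count per cell = population count × respondent percentage:
  under $35k: 6,500 × 42% = 2730
  $35–84k: 3,500 × 33% = 1155
  $85–114k: 2,250 × 21.3% = 479.25
  $115k+: 12,750 × 18.4% = 2346
Estimated total = 6710.25 → 6,700.

6,700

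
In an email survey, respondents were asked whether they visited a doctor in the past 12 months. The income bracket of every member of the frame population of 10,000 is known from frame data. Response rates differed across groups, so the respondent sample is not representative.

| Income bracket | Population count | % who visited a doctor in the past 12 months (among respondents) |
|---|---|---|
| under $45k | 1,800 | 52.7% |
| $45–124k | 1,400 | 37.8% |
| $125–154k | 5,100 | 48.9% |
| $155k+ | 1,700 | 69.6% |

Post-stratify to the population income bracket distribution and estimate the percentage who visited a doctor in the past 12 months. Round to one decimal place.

Each cell contributes population-share × respondent value:
  under $45k: (1,800/10,000) × 52.7 = 9.486
  $45–124k: (1,400/10,000) × 37.8 = 5.292
  $125–154k: (5,100/10,000) × 48.9 = 24.939
  $155k+: (1,700/10,000) × 69.6 = 11.832
Post-stratified estimate = 51.549 → 51.5%.

51.5%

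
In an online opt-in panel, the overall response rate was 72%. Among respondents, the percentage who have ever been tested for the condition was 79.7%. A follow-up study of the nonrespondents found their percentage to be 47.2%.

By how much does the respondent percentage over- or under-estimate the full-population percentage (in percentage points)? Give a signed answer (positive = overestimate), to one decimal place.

Nonresponse fraction = 1 − 0.72 = 0.28.
Bias = (nonresponse fraction) × (respondent percentage − nonrespondent percentage)
     = 0.28 × (79.7 − 47.2) = 0.28 × 32.5 = 9.1.

+9.1 percentage points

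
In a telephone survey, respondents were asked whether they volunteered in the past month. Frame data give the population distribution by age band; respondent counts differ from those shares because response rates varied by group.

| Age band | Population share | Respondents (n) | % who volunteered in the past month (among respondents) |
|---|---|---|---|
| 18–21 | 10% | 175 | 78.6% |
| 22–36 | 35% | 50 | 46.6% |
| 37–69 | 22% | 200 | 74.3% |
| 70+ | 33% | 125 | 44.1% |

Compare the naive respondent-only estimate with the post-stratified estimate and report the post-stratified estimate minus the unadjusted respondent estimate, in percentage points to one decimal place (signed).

-11.2 percentage points

Without adjustment, the pooled respondent share is:
  (175/550)×78.6 + (50/550)×46.6 + (200/550)×74.3 + (125/550)×44.1 = 66.2864%
Post-stratified estimate weights by population shares:
  0.1×78.6 + 0.35×46.6 + 0.22×74.3 + 0.33×44.1 = 55.069%
Difference = 55.069 − 66.2864 = -11.2174 pp.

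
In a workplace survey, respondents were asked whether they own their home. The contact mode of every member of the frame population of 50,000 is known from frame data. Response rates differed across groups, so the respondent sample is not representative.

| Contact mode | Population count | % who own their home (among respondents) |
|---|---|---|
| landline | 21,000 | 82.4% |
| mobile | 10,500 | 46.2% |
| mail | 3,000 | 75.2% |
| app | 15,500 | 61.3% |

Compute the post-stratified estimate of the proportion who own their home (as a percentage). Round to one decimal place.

Reweight to the known contact mode distribution:
  landline: (21,000/50,000) × 82.4 = 34.608
  mobile: (10,500/50,000) × 46.2 = 9.702
  mail: (3,000/50,000) × 75.2 = 4.512
  app: (15,500/50,000) × 61.3 = 19.003
Post-stratified estimate = 67.825 → 67.8%.

67.8%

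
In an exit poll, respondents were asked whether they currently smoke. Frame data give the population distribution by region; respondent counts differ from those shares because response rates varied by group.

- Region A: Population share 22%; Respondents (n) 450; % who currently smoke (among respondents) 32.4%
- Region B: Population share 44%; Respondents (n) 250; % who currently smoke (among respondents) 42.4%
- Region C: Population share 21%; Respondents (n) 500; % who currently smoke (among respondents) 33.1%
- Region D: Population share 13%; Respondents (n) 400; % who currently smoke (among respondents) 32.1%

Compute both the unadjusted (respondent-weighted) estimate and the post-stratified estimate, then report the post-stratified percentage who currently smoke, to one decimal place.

36.9%

Naive respondent-only estimate (weights = respondent counts):
  (450/1600)×32.4 + (250/1600)×42.4 + (500/1600)×33.1 + (400/1600)×32.1 = 34.1063%
Post-stratifying to population shares instead:
  0.22×32.4 + 0.44×42.4 + 0.21×33.1 + 0.13×32.1 = 36.908%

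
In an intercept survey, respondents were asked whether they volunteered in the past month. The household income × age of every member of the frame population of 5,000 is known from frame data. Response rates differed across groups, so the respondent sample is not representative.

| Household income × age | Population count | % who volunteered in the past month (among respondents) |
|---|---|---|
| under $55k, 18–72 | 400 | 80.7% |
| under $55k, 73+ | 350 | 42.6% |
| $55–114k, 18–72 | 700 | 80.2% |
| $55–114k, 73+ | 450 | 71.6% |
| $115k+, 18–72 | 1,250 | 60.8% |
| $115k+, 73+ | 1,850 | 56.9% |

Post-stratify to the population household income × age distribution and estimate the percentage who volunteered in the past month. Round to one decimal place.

Reweight to the known household income × age distribution:
  under $55k, 18–72: (400/5,000) × 80.7 = 6.456
  under $55k, 73+: (350/5,000) × 42.6 = 2.982
  $55–114k, 18–72: (700/5,000) × 80.2 = 11.228
  $55–114k, 73+: (450/5,000) × 71.6 = 6.444
  $115k+, 18–72: (1,250/5,000) × 60.8 = 15.2
  $115k+, 73+: (1,850/5,000) × 56.9 = 21.053
Post-stratified estimate = 63.363 → 63.4%.

63.4%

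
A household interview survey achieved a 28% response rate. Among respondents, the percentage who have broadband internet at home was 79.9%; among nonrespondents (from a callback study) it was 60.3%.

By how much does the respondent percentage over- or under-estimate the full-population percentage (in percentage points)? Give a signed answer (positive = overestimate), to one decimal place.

+14.1 percentage points

Nonresponse fraction = 1 − 0.28 = 0.72.
Bias = (nonresponse fraction) × (respondent percentage − nonrespondent percentage)
     = 0.72 × (79.9 − 60.3) = 0.72 × 19.6 = 14.112.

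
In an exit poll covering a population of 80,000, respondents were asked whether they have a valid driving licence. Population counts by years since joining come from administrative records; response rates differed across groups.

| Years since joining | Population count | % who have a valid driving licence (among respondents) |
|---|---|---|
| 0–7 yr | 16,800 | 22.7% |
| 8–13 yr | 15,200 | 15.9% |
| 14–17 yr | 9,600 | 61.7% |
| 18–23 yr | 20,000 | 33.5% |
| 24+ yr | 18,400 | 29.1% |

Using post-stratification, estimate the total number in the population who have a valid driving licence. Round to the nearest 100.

Apply each group's respondent rate to its population count:
  0–7 yr: 16,800 × 22.7% = 3813.6
  8–13 yr: 15,200 × 15.9% = 2416.8
  14–17 yr: 9,600 × 61.7% = 5923.2
  18–23 yr: 20,000 × 33.5% = 6700
  24+ yr: 18,400 × 29.1% = 5354.4
Estimated total = 24,208 → 24,200.

24,200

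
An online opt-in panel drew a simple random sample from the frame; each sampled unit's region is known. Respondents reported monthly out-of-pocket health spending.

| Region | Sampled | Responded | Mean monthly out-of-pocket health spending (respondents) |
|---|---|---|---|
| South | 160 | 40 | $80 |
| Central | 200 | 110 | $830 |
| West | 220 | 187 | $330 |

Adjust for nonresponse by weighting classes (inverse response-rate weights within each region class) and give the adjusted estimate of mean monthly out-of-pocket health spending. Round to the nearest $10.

$430

Response rates by class: South 40/160 = 25%, Central 110/200 = 55%, West 187/220 = 85%.
Inverse-response-rate weighting restores each class to its sampled count, so class totals weight by n_sampled:
  South: 160 × 80 = 12,800
  Central: 200 × 830 = 166,000
  West: 220 × 330 = 72,600
Adjusted estimate = 251,400 / 580 = 433.448 → $430.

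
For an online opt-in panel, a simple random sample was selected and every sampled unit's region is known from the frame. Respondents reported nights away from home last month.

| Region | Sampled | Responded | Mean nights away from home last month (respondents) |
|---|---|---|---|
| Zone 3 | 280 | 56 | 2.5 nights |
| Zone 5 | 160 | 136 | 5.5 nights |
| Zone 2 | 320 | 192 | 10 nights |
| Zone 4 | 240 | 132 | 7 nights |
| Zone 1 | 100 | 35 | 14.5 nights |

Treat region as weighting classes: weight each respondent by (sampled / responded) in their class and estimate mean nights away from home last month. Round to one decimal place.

Class response rates: Zone 3 56/280 = 20%, Zone 5 136/160 = 85%, Zone 2 192/320 = 60%, Zone 4 132/240 = 55%, Zone 1 35/100 = 35%.
Inverse-response-rate weighting restores each class to its sampled count, so class totals weight by n_sampled:
  Zone 3: 280 × 2.5 = 700
  Zone 5: 160 × 5.5 = 880
  Zone 2: 320 × 10 = 3200
  Zone 4: 240 × 7 = 1680
  Zone 1: 100 × 14.5 = 1450
Adjusted estimate = 7910 / 1,100 = 7.19091 → 7.2.

7.2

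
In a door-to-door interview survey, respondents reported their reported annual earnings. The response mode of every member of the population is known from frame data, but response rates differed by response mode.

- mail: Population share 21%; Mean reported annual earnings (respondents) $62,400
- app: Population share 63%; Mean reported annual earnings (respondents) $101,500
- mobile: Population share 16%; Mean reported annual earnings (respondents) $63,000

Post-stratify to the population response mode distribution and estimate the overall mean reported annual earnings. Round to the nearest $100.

Reweight to the known response mode distribution:
  mail: 0.21 × 62,400 = 13,104
  app: 0.63 × 101,500 = 63,945
  mobile: 0.16 × 63,000 = 10,080
Post-stratified estimate = 87,129 → $87,100.

$87,100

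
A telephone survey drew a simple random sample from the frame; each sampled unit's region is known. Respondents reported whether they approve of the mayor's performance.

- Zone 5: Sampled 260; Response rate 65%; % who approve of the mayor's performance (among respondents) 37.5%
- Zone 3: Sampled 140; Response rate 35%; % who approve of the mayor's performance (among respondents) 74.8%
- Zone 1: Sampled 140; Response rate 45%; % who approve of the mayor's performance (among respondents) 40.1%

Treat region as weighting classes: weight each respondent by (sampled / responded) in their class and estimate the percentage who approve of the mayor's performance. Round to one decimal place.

47.8%

With weight = n_sampled/n_responded per class, the weighted class total is n_sampled:
  Zone 5: 260 × 37.5 = 9750
  Zone 3: 140 × 74.8 = 10,472
  Zone 1: 140 × 40.1 = 5614
Adjusted estimate = 25,836 / 540 = 47.8444 → 47.8%.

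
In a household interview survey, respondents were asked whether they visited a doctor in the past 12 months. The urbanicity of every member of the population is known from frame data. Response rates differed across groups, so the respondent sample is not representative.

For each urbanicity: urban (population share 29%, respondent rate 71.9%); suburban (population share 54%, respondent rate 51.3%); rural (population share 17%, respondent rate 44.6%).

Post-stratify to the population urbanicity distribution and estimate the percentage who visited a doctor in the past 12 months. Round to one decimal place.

Each cell contributes population-share × respondent value:
  urban: 0.29 × 71.9 = 20.851
  suburban: 0.54 × 51.3 = 27.702
  rural: 0.17 × 44.6 = 7.582
Post-stratified estimate = 56.135 → 56.1%.

56.1%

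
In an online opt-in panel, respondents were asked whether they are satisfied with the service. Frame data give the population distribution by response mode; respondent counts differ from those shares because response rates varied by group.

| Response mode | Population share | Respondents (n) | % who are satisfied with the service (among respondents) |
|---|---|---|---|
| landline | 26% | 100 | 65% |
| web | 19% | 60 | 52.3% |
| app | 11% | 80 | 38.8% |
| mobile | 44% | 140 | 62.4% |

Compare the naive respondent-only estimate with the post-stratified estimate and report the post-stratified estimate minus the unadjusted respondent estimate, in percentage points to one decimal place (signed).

Without adjustment, the pooled respondent share is:
  (100/380)×65 + (60/380)×52.3 + (80/380)×38.8 + (140/380)×62.4 = 56.5211%
Post-stratifying to population shares instead:
  0.26×65 + 0.19×52.3 + 0.11×38.8 + 0.44×62.4 = 58.561%
Difference = 58.561 − 56.5211 = 2.0399 pp.

+2.0 percentage points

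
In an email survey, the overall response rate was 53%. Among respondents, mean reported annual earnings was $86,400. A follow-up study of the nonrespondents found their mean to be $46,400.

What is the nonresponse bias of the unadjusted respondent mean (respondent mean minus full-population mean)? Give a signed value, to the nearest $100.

Nonresponse fraction = 1 − 0.53 = 0.47.
Bias = (nonresponse fraction) × (respondent mean − nonrespondent mean)
     = 0.47 × (86,400 − 46,400) = 0.47 × 40,000 = 18,800.

+$18,800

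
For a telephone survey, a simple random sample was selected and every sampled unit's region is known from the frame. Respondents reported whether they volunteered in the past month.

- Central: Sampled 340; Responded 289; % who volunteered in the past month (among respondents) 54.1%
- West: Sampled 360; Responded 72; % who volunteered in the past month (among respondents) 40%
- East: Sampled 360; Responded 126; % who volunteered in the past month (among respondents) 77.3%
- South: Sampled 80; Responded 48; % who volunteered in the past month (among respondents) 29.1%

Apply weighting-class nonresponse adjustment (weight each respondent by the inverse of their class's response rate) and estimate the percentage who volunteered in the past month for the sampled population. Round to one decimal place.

55.2%

Class response rates: Central 289/340 = 85%, West 72/360 = 20%, East 126/360 = 35%, South 48/80 = 60%.
Each respondent's weight = sampled/responded in their class; summing within a class gives n_sampled, so:
  Central: 340 × 54.1 = 18,394
  West: 360 × 40 = 14,400
  East: 360 × 77.3 = 27,828
  South: 80 × 29.1 = 2328
Adjusted estimate = 62,950 / 1,140 = 55.2193 → 55.2%.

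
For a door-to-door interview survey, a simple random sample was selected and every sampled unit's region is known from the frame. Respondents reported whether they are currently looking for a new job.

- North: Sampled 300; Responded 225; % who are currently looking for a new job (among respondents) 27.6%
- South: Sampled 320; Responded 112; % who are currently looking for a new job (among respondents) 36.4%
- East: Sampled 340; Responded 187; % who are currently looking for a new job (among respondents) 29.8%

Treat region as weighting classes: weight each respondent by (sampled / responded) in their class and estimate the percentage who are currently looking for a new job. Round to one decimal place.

31.3%

Class response rates: North 225/300 = 75%, South 112/320 = 35%, East 187/340 = 55%.
With weight = n_sampled/n_responded per class, the weighted class total is n_sampled:
  North: 300 × 27.6 = 8280
  South: 320 × 36.4 = 11,648
  East: 340 × 29.8 = 10,132
Adjusted estimate = 30,060 / 960 = 31.3125 → 31.3%.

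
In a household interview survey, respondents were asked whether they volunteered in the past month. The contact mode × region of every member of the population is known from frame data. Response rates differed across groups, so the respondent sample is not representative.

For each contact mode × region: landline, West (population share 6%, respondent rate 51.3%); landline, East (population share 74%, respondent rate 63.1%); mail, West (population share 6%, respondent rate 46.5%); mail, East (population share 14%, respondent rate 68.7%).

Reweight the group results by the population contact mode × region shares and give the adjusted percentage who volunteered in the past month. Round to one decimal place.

62.2%

Post-stratification weights by population share, not respondent share:
  landline, West: 0.06 × 51.3 = 3.078
  landline, East: 0.74 × 63.1 = 46.694
  mail, West: 0.06 × 46.5 = 2.79
  mail, East: 0.14 × 68.7 = 9.618
Post-stratified estimate = 62.18 → 62.2%.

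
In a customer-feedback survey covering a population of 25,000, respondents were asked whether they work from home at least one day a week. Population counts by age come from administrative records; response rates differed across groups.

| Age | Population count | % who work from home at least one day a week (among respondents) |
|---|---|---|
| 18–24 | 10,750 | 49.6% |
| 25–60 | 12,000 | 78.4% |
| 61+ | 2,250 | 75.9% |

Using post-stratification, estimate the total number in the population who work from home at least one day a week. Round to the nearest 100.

Each cell contributes its population count × the respondent rate:
  18–24: 10,750 × 49.6% = 5332
  25–60: 12,000 × 78.4% = 9408
  61+: 2,250 × 75.9% = 1707.75
Estimated total = 16447.8 → 16,400.

16,400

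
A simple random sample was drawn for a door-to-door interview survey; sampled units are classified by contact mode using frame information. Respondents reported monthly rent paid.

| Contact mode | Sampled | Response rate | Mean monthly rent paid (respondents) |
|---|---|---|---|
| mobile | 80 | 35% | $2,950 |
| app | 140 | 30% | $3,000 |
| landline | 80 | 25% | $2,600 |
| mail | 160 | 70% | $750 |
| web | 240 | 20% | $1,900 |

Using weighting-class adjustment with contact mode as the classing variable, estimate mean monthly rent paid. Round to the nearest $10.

Weighting each respondent by the inverse class response rate inflates each class back to its sampled size, so the class weight is n_sampled:
  mobile: 80 × 2950 = 236,000
  app: 140 × 3000 = 420,000
  landline: 80 × 2600 = 208,000
  mail: 160 × 750 = 120,000
  web: 240 × 1900 = 456,000
Adjusted estimate = 1,440,000 / 700 = 2057.14 → $2,060.

$2,060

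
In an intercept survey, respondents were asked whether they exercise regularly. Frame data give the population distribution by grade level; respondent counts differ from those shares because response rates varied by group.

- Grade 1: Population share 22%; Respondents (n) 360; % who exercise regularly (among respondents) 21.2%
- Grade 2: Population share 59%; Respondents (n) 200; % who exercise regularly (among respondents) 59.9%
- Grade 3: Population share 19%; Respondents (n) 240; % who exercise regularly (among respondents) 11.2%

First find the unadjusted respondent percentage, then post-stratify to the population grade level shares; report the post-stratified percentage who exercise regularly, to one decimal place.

42.1%

Naive respondent-only estimate (weights = respondent counts):
  (360/800)×21.2 + (200/800)×59.9 + (240/800)×11.2 = 27.875%
Reweighting by population grade level shares:
  0.22×21.2 + 0.59×59.9 + 0.19×11.2 = 42.133%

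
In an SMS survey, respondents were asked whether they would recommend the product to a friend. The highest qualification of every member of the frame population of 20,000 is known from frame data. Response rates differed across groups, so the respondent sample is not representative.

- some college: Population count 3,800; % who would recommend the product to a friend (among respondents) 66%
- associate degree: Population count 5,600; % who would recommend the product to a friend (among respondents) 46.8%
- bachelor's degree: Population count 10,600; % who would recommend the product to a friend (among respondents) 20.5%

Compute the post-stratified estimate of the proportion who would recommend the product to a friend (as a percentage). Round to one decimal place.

Post-stratification weights by population share, not respondent share:
  some college: (3,800/20,000) × 66 = 12.54
  associate degree: (5,600/20,000) × 46.8 = 13.104
  bachelor's degree: (10,600/20,000) × 20.5 = 10.865
Post-stratified estimate = 36.509 → 36.5%.

36.5%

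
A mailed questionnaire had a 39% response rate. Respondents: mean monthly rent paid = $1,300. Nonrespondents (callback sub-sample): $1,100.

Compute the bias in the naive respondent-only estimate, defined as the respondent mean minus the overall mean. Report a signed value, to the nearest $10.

+$120

Nonresponse fraction = 1 − 0.39 = 0.61.
Bias = (nonresponse fraction) × (respondent mean − nonrespondent mean)
     = 0.61 × (1300 − 1100) = 0.61 × 200 = 122.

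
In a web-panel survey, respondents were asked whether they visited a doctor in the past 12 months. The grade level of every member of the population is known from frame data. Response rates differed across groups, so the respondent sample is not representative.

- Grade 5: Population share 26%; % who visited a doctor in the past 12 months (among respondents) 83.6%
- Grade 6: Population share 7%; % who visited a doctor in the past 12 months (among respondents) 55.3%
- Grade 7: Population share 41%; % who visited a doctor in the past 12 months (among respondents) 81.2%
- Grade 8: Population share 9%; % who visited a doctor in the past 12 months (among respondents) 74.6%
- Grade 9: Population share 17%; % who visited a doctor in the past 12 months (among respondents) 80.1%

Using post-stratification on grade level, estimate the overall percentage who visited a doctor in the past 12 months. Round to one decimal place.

79.2%

Each cell contributes population-share × respondent value:
  Grade 5: 0.26 × 83.6 = 21.736
  Grade 6: 0.07 × 55.3 = 3.871
  Grade 7: 0.41 × 81.2 = 33.292
  Grade 8: 0.09 × 74.6 = 6.714
  Grade 9: 0.17 × 80.1 = 13.617
Post-stratified estimate = 79.23 → 79.2%.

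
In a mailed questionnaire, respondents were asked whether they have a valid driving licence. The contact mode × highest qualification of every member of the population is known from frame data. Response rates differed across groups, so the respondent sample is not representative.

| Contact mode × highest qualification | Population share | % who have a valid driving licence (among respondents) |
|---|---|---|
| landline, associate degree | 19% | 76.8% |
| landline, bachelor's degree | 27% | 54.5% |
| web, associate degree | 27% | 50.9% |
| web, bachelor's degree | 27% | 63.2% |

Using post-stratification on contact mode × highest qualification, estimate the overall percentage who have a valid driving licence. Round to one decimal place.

Each cell contributes population-share × respondent value:
  landline, associate degree: 0.19 × 76.8 = 14.592
  landline, bachelor's degree: 0.27 × 54.5 = 14.715
  web, associate degree: 0.27 × 50.9 = 13.743
  web, bachelor's degree: 0.27 × 63.2 = 17.064
Post-stratified estimate = 60.114 → 60.1%.

60.1%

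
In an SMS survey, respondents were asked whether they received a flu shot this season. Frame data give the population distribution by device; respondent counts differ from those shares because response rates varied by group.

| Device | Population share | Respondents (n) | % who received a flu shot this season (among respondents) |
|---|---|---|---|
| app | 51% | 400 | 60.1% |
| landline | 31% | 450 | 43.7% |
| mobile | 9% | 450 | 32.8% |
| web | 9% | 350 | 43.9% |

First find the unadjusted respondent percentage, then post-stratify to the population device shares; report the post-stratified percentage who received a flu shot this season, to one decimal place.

Naive respondent-only estimate (weights = respondent counts):
  (400/1650)×60.1 + (450/1650)×43.7 + (450/1650)×32.8 + (350/1650)×43.9 = 44.7455%
Post-stratifying to population shares instead:
  0.51×60.1 + 0.31×43.7 + 0.09×32.8 + 0.09×43.9 = 51.101%

51.1%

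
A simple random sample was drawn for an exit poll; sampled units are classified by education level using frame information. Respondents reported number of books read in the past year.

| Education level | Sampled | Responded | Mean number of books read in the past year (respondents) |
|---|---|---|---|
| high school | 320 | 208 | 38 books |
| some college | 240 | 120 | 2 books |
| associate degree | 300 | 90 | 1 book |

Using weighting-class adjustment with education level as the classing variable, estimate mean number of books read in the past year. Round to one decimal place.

Class response rates: high school 208/320 = 65%, some college 120/240 = 50%, associate degree 90/300 = 30%.
Each respondent's weight = sampled/responded in their class; summing within a class gives n_sampled, so:
  high school: 320 × 38 = 12,160
  some college: 240 × 2 = 480
  associate degree: 300 × 1 = 300
Adjusted estimate = 12,940 / 860 = 15.0465 → 15.0.

15.0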